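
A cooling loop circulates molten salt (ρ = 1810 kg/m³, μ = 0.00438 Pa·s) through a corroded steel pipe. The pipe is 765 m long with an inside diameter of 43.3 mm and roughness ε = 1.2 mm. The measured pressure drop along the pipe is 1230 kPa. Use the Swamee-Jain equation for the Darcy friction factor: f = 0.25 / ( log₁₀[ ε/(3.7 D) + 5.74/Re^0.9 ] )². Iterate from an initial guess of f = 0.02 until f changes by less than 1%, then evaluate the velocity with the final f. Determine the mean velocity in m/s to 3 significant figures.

Rearranging Darcy-Weisbach: V = √(2·ΔP·D/(f·L·ρ)). With ε/D = 0.0012/0.0433 = 0.0277, iterate starting from f = 0.02:
  f = 0.02 → V = √(2·1.23e+06·0.0433/(0.02·765·1810)) = 1.961 m/s; Re = ρVD/μ = 3.509e+04; f → 0.05673
  f = 0.05673 → V = 1.165 m/s; Re = 2.084e+04; f → 0.05754
  f = 0.05754 → V = 1.156 m/s; Re = 2.069e+04; f → 0.05756
Converged (Δf/f < 1%). With the final f = 0.05756: V = √(2·1.23e+06·0.0433/(0.05756·765·1810)) = 1.156 m/s.

V ≈ 1.16 m/s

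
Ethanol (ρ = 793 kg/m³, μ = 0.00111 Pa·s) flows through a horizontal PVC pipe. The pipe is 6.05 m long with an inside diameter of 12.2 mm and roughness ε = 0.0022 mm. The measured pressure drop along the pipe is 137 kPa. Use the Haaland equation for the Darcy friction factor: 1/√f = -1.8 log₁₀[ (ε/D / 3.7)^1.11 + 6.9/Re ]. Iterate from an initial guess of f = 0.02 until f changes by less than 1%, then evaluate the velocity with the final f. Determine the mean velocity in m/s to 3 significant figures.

Rearranging Darcy-Weisbach: V = √(2·ΔP·D/(f·L·ρ)). With ε/D = 2.2e-06/0.0122 = 0.00018, iterate starting from f = 0.02:
  f = 0.02 → V = √(2·1.37e+05·0.0122/(0.02·6.05·793)) = 5.902 m/s; Re = ρVD/μ = 5.144e+04; f → 0.02112
  f = 0.02112 → V = 5.743 m/s; Re = 5.006e+04; f → 0.02124
Converged (Δf/f < 1%). With the final f = 0.02124: V = √(2·1.37e+05·0.0122/(0.02124·6.05·793)) = 5.727 m/s.

V ≈ 5.73 m/s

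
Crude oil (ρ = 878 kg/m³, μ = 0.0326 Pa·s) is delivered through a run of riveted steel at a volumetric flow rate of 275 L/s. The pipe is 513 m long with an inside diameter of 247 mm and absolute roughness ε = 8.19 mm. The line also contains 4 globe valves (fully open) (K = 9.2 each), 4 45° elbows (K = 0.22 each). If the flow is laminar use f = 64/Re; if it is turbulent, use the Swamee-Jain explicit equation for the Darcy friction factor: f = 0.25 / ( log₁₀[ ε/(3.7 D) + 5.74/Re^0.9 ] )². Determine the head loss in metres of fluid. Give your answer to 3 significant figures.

h_f ≈ 275 m

Q = 275 L/s = 275/1000 = 0.275 m³/s.
Cross-sectional area A = πD²/4 = π(0.247)²/4 = 0.04792 m²; mean velocity V = Q/A = 0.275/0.04792 = 5.739 m/s.
Reynolds number Re = ρVD/μ = 878 · 5.739 · 0.247 / 0.0326 = 3.818e+04.
Re > 4000 → turbulent. Relative roughness ε/D = 0.00819/0.247 = 0.0332. Swamee-Jain: f = 0.25/(log₁₀[0.0332/3.7 + 5.74/3.818e+04^0.9])² = 0.25/(log₁₀[0.00896 + 0.000432])² = 0.25/(-2.027)² = 0.06084.
Total minor-loss coefficient ΣK = 4·9.2 + 4·0.22 = 37.7.
ΔP = [f·L/D + ΣK]·(ρV²/2) = [0.06084·513/0.247 + 37.7]·(878·5.739²/2) = [126.4 + 37.7]·1.446e+04 = 2.372e+06 Pa.
Head loss h_f = ΔP/(ρg) = 2.372e+06/(878·9.81) = 275 m.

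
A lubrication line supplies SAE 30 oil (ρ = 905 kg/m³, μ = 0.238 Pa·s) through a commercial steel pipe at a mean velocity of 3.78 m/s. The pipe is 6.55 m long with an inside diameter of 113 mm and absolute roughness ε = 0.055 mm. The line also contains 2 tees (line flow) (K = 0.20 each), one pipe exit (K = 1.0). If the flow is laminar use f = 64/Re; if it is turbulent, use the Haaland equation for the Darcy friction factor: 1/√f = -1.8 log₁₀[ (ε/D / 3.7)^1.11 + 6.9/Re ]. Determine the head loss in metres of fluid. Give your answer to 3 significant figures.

h_f ≈ 2.68 m

Reynolds number Re = ρVD/μ = 905 · 3.78 · 0.113 / 0.238 = 1624.
Re < 2300 → laminar flow, so f = 64/Re = 64/1624 = 0.0394 (the turbulent correlation is not needed).
Total minor-loss coefficient ΣK = 2·0.2 + 1·1 = 1.4.
ΔP = [f·L/D + ΣK]·(ρV²/2) = [0.0394·6.55/0.113 + 1.4]·(905·3.78²/2) = [2.284 + 1.4]·6466 = 2.382e+04 Pa.
Head loss h_f = ΔP/(ρg) = 2.382e+04/(905·9.81) = 2.68 m.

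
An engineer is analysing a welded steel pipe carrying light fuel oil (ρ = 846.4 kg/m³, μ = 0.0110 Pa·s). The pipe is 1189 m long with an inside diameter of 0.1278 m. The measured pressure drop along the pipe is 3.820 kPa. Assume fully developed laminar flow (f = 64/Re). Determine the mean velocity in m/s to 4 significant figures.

V ≈ 0.1491 m/s

For laminar flow, f = 64/Re with Re = ρVD/μ, so Darcy-Weisbach reduces to ΔP = 32μLV/D². Solving for V: V = ΔP·D²/(32μL) = 3820·(0.1278)²/(32·0.011·1189) = 0.1491 m/s.
Check: Re = ρVD/μ = 846.4·0.1491·0.1278/0.011 = 1466 < 2300, so the laminar assumption holds.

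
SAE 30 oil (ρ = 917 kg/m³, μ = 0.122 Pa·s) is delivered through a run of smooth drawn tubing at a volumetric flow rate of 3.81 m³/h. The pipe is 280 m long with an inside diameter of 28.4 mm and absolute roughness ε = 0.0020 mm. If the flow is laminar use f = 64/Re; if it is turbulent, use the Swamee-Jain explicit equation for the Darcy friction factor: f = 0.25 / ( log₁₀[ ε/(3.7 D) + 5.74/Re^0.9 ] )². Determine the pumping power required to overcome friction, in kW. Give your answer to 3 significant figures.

Q = 3.81 m³/h = 3.81/3600 = 0.001058 m³/s.
Cross-sectional area A = πD²/4 = π(0.0284)²/4 = 0.0006335 m²; mean velocity V = Q/A = 0.001058/0.0006335 = 1.671 m/s.
Reynolds number Re = ρVD/μ = 917 · 1.671 · 0.0284 / 0.122 = 356.6.
Re < 2300 → laminar flow, so f = 64/Re = 64/356.6 = 0.1795 (the turbulent correlation is not needed).
Darcy-Weisbach: ΔP = f(L/D)(ρV²/2) = 0.1795·(280/0.0284)·(917·1.671²/2) = 0.1795·9859·1280 = 2.264e+06 Pa.
Pumping power P = QΔP = 0.001058·2.264e+06 = 2396 W = 2.40 kW.

P ≈ 2.40 kW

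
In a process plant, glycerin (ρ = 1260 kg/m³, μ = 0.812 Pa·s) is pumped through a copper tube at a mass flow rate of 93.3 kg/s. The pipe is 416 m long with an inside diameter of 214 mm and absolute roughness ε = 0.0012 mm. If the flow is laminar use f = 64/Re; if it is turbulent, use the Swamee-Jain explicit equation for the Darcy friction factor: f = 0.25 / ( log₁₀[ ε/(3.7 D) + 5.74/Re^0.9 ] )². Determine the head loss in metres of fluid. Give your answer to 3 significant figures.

h_f ≈ 39.3 m

A = πD²/4 = π(0.214)²/4 = 0.03597 m²; mean velocity V = ṁ/(ρA) = 93.3/(1260 · 0.03597) = 2.059 m/s.
Reynolds number Re = ρVD/μ = 1260 · 2.059 · 0.214 / 0.812 = 683.6.
Re < 2300 → laminar flow, so f = 64/Re = 64/683.6 = 0.09362 (the turbulent correlation is not needed).
Darcy-Weisbach: ΔP = f(L/D)(ρV²/2) = 0.09362·(416/0.214)·(1260·2.059²/2) = 0.09362·1944·2670 = 4.859e+05 Pa.
Head loss h_f = ΔP/(ρg) = 4.859e+05/(1260·9.81) = 39.3 m.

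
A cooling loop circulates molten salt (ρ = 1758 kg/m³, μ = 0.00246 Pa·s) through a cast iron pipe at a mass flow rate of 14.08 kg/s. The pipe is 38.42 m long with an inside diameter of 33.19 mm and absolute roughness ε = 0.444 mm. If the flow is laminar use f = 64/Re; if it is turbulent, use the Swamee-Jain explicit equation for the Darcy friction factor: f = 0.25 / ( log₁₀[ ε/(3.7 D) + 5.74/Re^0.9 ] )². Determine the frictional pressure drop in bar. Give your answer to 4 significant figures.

ΔP ≈ 36.88 bar

A = πD²/4 = π(0.03319)²/4 = 0.0008652 m²; mean velocity V = ṁ/(ρA) = 14.08/(1758 · 0.0008652) = 9.257 m/s.
Reynolds number Re = ρVD/μ = 1758 · 9.257 · 0.03319 / 0.00246 = 2.196e+05.
Re > 4000 → turbulent. Relative roughness ε/D = 0.000444/0.03319 = 0.0134. Swamee-Jain: f = 0.25/(log₁₀[0.0134/3.7 + 5.74/2.196e+05^0.9])² = 0.25/(log₁₀[0.00362 + 8.94e-05])² = 0.25/(-2.431)² = 0.0423.
Darcy-Weisbach: ΔP = f(L/D)(ρV²/2) = 0.0423·(38.42/0.03319)·(1758·9.257²/2) = 0.0423·1158·7.533e+04 = 3.688e+06 Pa.
ΔP = 3.688e+06 Pa = 36.88 bar.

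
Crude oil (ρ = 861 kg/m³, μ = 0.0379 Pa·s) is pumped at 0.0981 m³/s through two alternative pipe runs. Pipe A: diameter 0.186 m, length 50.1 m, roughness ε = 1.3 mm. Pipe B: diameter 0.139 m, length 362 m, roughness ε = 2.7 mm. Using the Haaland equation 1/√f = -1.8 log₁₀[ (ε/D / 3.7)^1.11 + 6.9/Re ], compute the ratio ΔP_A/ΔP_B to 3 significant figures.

ΔP_A/ΔP_B ≈ 0.0244

Pipe A: V = Q/A = 0.0981/0.02717 = 3.61 m/s; Re = 1.526e+04; ε/D = 0.00699; Haaland → f = 0.03789; ΔP_A = f(L/D)(ρV²/2) = 5.728e+04 Pa.
Pipe B: V = Q/A = 0.0981/0.01517 = 6.465 m/s; Re = 2.041e+04; ε/D = 0.0194; Haaland → f = 0.05004; ΔP_B = f(L/D)(ρV²/2) = 2.345e+06 Pa.
ΔP_A/ΔP_B = 5.728e+04/2.345e+06 = 0.0244.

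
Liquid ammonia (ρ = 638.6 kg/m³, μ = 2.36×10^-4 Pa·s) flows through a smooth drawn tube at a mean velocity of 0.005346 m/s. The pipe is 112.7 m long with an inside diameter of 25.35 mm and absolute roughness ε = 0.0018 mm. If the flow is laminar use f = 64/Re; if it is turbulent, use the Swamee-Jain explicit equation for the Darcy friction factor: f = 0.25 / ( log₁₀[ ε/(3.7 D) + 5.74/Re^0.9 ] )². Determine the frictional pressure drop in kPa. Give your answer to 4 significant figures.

Reynolds number Re = ρVD/μ = 638.6 · 0.005346 · 0.02535 / 0.000236 = 366.7.
Re < 2300 → laminar flow, so f = 64/Re = 64/366.7 = 0.1745 (the turbulent correlation is not needed).
Darcy-Weisbach: ΔP = f(L/D)(ρV²/2) = 0.1745·(112.7/0.02535)·(638.6·0.005346²/2) = 0.1745·4446·0.009126 = 7.08 Pa.
ΔP = 7.08 Pa = 0.007080 kPa.

ΔP ≈ 0.007080 kPa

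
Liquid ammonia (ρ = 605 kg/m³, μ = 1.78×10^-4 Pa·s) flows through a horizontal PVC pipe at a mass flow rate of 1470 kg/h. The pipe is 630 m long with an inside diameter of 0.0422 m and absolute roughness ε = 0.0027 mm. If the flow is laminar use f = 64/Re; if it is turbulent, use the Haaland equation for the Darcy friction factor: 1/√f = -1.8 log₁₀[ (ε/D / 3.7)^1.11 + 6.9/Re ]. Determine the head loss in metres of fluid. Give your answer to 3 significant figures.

h_f ≈ 3.45 m

ṁ = 1470 kg/h = 1470/3600 = 0.4083 kg/s.
A = πD²/4 = π(0.0422)²/4 = 0.001399 m²; mean velocity V = ṁ/(ρA) = 0.4083/(605 · 0.001399) = 0.4826 m/s.
Reynolds number Re = ρVD/μ = 605 · 0.4826 · 0.0422 / 0.000178 = 6.921e+04.
Re > 4000 → turbulent. Relative roughness ε/D = 2.7e-06/0.0422 = 6.4e-05. Haaland: 1/√f = -1.8 log₁₀[(6.4e-05/3.7)^1.11 + 6.9/6.921e+04] = -1.8 log₁₀[5.18e-06 + 9.97e-05] = 7.163, so f = 0.01949.
Darcy-Weisbach: ΔP = f(L/D)(ρV²/2) = 0.01949·(630/0.0422)·(605·0.4826²/2) = 0.01949·1.493e+04·70.44 = 2.05e+04 Pa.
Head loss h_f = ΔP/(ρg) = 2.05e+04/(605·9.81) = 3.45 m.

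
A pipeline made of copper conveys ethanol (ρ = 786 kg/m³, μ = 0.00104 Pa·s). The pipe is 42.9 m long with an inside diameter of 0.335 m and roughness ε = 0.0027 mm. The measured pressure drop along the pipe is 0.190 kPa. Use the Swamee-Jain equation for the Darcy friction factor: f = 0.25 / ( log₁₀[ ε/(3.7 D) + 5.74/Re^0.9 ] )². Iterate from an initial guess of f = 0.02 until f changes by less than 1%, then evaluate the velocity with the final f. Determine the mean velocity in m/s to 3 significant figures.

V ≈ 0.467 m/s

Rearranging Darcy-Weisbach: V = √(2·ΔP·D/(f·L·ρ)). With ε/D = 2.7e-06/0.335 = 8.06e-06, iterate starting from f = 0.02:
  f = 0.02 → V = √(2·190·0.335/(0.02·42.9·786)) = 0.4345 m/s; Re = ρVD/μ = 1.1e+05; f → 0.01756
  f = 0.01756 → V = 0.4636 m/s; Re = 1.174e+05; f → 0.01733
  f = 0.01733 → V = 0.4667 m/s; Re = 1.182e+05; f → 0.01731
Converged (Δf/f < 1%). With the final f = 0.01731: V = √(2·190·0.335/(0.01731·42.9·786)) = 0.467 m/s.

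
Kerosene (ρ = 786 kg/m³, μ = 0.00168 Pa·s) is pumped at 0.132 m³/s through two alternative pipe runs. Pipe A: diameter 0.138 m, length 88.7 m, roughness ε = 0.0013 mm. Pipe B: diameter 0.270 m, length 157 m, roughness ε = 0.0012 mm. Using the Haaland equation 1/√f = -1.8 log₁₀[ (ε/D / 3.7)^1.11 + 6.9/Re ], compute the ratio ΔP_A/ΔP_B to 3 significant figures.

Pipe A: V = Q/A = 0.132/0.01496 = 8.825 m/s; Re = 5.698e+05; ε/D = 9.42e-06; Haaland → f = 0.01288; ΔP_A = f(L/D)(ρV²/2) = 2.534e+05 Pa.
Pipe B: V = Q/A = 0.132/0.05726 = 2.305 m/s; Re = 2.912e+05; ε/D = 4.44e-06; Haaland → f = 0.01446; ΔP_B = f(L/D)(ρV²/2) = 1.756e+04 Pa.
ΔP_A/ΔP_B = 2.534e+05/1.756e+04 = 14.4.

ΔP_A/ΔP_B ≈ 14.4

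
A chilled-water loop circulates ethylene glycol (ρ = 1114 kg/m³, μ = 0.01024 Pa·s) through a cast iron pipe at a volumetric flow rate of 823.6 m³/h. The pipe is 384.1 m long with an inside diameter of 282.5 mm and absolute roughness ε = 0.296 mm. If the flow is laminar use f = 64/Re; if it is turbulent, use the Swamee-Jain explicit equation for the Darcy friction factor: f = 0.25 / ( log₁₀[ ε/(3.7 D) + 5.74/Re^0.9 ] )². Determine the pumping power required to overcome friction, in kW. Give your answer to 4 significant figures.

Q = 823.6 m³/h = 823.6/3600 = 0.2288 m³/s.
Cross-sectional area A = πD²/4 = π(0.2825)²/4 = 0.06268 m²; mean velocity V = Q/A = 0.2288/0.06268 = 3.65 m/s.
Reynolds number Re = ρVD/μ = 1114 · 3.65 · 0.2825 / 0.0102 = 1.122e+05.
Re > 4000 → turbulent. Relative roughness ε/D = 0.000296/0.2825 = 0.00105. Swamee-Jain: f = 0.25/(log₁₀[0.00105/3.7 + 5.74/1.122e+05^0.9])² = 0.25/(log₁₀[0.000283 + 0.000164])² = 0.25/(-3.35)² = 0.02228.
Darcy-Weisbach: ΔP = f(L/D)(ρV²/2) = 0.02228·(384.1/0.2825)·(1114·3.65²/2) = 0.02228·1360·7420 = 2.248e+05 Pa.
Pumping power P = QΔP = 0.2288·2.248e+05 = 51424 W = 51.42 kW.

P ≈ 51.42 kW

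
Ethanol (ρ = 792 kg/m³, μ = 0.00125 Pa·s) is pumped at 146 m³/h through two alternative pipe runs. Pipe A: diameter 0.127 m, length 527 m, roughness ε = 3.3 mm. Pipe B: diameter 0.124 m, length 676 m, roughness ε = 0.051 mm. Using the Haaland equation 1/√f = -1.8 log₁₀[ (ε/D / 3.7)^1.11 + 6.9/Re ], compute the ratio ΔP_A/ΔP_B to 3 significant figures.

ΔP_A/ΔP_B ≈ 2.11

Pipe A: V = Q/A = 0.04056/0.01267 = 3.201 m/s; Re = 2.576e+05; ε/D = 0.026; Haaland → f = 0.05415; ΔP_A = f(L/D)(ρV²/2) = 9.119e+05 Pa.
Pipe B: V = Q/A = 0.04056/0.01208 = 3.358 m/s; Re = 2.638e+05; ε/D = 0.000411; Haaland → f = 0.01772; ΔP_B = f(L/D)(ρV²/2) = 4.313e+05 Pa.
ΔP_A/ΔP_B = 9.119e+05/4.313e+05 = 2.11.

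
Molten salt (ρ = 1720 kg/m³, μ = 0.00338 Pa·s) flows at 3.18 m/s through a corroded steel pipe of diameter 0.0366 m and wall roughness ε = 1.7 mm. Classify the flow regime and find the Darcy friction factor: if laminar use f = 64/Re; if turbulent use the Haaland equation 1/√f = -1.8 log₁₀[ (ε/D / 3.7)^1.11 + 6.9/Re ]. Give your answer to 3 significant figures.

Re = ρVD/μ = 1720·3.18·0.0366/0.00338 = 5.923e+04.
Re > 4000 → turbulent. ε/D = 0.0017/0.0366 = 0.0464; Haaland: 1/√f = -1.8 log₁₀[0.00776 + 0.000117] = 3.787, so f = 0.06973.

f ≈ 0.0697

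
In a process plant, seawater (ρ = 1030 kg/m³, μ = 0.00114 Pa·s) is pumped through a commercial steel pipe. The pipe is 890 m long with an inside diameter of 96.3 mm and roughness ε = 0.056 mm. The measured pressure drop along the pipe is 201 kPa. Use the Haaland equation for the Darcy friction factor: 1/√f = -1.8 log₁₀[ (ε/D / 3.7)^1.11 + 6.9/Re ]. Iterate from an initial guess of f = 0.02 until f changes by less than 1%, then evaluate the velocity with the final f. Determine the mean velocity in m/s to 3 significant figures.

V ≈ 1.46 m/s

Rearranging Darcy-Weisbach: V = √(2·ΔP·D/(f·L·ρ)). With ε/D = 5.6e-05/0.0963 = 0.000582, iterate starting from f = 0.02:
  f = 0.02 → V = √(2·2.01e+05·0.0963/(0.02·890·1030)) = 1.453 m/s; Re = ρVD/μ = 1.264e+05; f → 0.01987
Converged (Δf/f < 1%). With the final f = 0.01987: V = √(2·2.01e+05·0.0963/(0.01987·890·1030)) = 1.458 m/s.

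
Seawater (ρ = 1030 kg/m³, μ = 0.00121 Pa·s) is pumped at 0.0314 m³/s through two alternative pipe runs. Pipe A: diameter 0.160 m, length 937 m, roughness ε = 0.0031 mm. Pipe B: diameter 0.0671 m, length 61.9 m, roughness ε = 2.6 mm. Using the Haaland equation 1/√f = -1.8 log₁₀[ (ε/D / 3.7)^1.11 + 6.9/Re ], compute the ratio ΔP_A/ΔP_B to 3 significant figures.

ΔP_A/ΔP_B ≈ 0.0474

Pipe A: V = Q/A = 0.0314/0.02011 = 1.562 m/s; Re = 2.127e+05; ε/D = 1.94e-05; Haaland → f = 0.01544; ΔP_A = f(L/D)(ρV²/2) = 1.136e+05 Pa.
Pipe B: V = Q/A = 0.0314/0.003536 = 8.88 m/s; Re = 5.072e+05; ε/D = 0.0387; Haaland → f = 0.06395; ΔP_B = f(L/D)(ρV²/2) = 2.396e+06 Pa.
ΔP_A/ΔP_B = 1.136e+05/2.396e+06 = 0.0474.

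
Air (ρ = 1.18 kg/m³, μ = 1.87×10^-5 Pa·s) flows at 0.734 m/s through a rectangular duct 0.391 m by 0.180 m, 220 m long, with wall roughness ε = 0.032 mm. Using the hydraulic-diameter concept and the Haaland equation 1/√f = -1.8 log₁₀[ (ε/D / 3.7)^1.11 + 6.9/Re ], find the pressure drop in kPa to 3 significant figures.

ΔP ≈ 0.00849 kPa

Hydraulic diameter D_h = 4A/P = 4·(0.391·0.18)/(2·(0.391+0.18)) = 0.2815/1.142 = 0.2465 m.
Re = ρVD_h/μ = 1.18·0.734·0.2465/1.87e-05 = 1.142e+04.
ε/D_h = 3.2e-05/0.2465 = 0.00013; Haaland gives 1/√f = -1.8 log₁₀[1.14e-05+0.000604] = 5.779, so f = 0.02994.
ΔP = f(L/D_h)(ρV²/2) = 0.02994·220/0.2465·0.3179 = 8.494 Pa.
ΔP = 0.00849 kPa.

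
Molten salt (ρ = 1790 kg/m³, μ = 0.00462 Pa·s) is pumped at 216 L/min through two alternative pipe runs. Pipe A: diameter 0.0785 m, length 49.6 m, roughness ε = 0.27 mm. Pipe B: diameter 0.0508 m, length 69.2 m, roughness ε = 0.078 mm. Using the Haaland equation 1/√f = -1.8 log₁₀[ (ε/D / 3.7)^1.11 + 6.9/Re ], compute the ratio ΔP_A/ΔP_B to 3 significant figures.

ΔP_A/ΔP_B ≈ 0.0974

Pipe A: V = Q/A = 0.0036/0.00484 = 0.7438 m/s; Re = 2.262e+04; ε/D = 0.00344; Haaland → f = 0.03145; ΔP_A = f(L/D)(ρV²/2) = 9839 Pa.
Pipe B: V = Q/A = 0.0036/0.002027 = 1.776 m/s; Re = 3.496e+04; ε/D = 0.00154; Haaland → f = 0.02627; ΔP_B = f(L/D)(ρV²/2) = 1.01e+05 Pa.
ΔP_A/ΔP_B = 9839/1.01e+05 = 0.0974.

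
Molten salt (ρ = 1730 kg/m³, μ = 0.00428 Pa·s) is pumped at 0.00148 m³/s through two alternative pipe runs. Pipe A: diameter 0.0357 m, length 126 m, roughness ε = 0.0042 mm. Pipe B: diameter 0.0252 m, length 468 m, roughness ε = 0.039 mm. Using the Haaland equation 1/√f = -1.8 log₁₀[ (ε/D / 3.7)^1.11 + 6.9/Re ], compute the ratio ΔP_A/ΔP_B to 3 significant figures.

ΔP_A/ΔP_B ≈ 0.0449

Pipe A: V = Q/A = 0.00148/0.001001 = 1.479 m/s; Re = 2.134e+04; ε/D = 0.000118; Haaland → f = 0.02553; ΔP_A = f(L/D)(ρV²/2) = 1.704e+05 Pa.
Pipe B: V = Q/A = 0.00148/0.0004988 = 2.967 m/s; Re = 3.023e+04; ε/D = 0.00155; Haaland → f = 0.02683; ΔP_B = f(L/D)(ρV²/2) = 3.796e+06 Pa.
ΔP_A/ΔP_B = 1.704e+05/3.796e+06 = 0.0449.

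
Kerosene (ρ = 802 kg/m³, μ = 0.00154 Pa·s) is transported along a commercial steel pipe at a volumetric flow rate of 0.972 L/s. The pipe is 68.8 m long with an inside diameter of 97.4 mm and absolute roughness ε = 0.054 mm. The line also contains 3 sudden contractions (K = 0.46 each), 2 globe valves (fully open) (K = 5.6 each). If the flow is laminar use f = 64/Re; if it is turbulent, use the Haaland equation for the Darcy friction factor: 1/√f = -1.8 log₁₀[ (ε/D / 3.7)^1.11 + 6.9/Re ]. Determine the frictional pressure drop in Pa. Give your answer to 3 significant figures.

Q = 0.972 L/s = 0.972/1000 = 0.000972 m³/s.
Cross-sectional area A = πD²/4 = π(0.0974)²/4 = 0.007451 m²; mean velocity V = Q/A = 0.000972/0.007451 = 0.1305 m/s.
Reynolds number Re = ρVD/μ = 802 · 0.1305 · 0.0974 / 0.00154 = 6617.
Re > 4000 → turbulent. Relative roughness ε/D = 5.4e-05/0.0974 = 0.000554. Haaland: 1/√f = -1.8 log₁₀[(0.000554/3.7)^1.11 + 6.9/6617] = -1.8 log₁₀[5.69e-05 + 0.00104] = 5.326, so f = 0.03526.
Total minor-loss coefficient ΣK = 3·0.46 + 2·5.6 = 12.6.
ΔP = [f·L/D + ΣK]·(ρV²/2) = [0.03526·68.8/0.0974 + 12.6]·(802·0.1305²/2) = [24.9 + 12.6]·6.824 = 255.8 Pa.

ΔP ≈ 256 Pa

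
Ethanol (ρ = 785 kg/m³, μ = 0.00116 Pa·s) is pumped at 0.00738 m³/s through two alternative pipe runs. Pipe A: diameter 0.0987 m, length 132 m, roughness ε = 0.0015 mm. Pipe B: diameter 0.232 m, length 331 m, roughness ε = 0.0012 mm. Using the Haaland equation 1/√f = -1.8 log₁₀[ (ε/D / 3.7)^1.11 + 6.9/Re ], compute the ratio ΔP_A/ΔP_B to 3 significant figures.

ΔP_A/ΔP_B ≈ 23.6

Pipe A: V = Q/A = 0.00738/0.007651 = 0.9646 m/s; Re = 6.443e+04; ε/D = 1.52e-05; Haaland → f = 0.01962; ΔP_A = f(L/D)(ρV²/2) = 9583 Pa.
Pipe B: V = Q/A = 0.00738/0.04227 = 0.1746 m/s; Re = 2.741e+04; ε/D = 5.17e-06; Haaland → f = 0.02383; ΔP_B = f(L/D)(ρV²/2) = 406.8 Pa.
ΔP_A/ΔP_B = 9583/406.8 = 23.6.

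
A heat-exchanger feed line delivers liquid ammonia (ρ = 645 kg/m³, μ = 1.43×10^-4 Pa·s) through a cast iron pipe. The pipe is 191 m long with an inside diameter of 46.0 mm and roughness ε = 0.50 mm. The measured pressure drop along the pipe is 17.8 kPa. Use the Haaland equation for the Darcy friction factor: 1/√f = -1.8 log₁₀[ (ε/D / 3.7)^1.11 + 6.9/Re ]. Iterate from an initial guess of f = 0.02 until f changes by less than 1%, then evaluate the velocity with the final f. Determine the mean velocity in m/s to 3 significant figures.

V ≈ 0.580 m/s

Rearranging Darcy-Weisbach: V = √(2·ΔP·D/(f·L·ρ)). With ε/D = 0.0005/0.046 = 0.0109, iterate starting from f = 0.02:
  f = 0.02 → V = √(2·1.78e+04·0.046/(0.02·191·645)) = 0.8153 m/s; Re = ρVD/μ = 1.692e+05; f → 0.03939
  f = 0.03939 → V = 0.5809 m/s; Re = 1.205e+05; f → 0.03952
Converged (Δf/f < 1%). With the final f = 0.03952: V = √(2·1.78e+04·0.046/(0.03952·191·645)) = 0.58 m/s.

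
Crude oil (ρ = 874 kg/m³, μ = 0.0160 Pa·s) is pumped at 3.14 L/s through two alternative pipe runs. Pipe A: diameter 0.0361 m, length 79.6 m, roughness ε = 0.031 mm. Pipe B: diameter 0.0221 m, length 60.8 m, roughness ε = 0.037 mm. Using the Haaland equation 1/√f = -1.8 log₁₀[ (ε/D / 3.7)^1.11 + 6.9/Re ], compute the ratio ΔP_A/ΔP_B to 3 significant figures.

ΔP_A/ΔP_B ≈ 0.124

Pipe A: V = Q/A = 0.00314/0.001024 = 3.068 m/s; Re = 6050; ε/D = 0.000859; Haaland → f = 0.03647; ΔP_A = f(L/D)(ρV²/2) = 3.307e+05 Pa.
Pipe B: V = Q/A = 0.00314/0.0003836 = 8.186 m/s; Re = 9882; ε/D = 0.00167; Haaland → f = 0.03319; ΔP_B = f(L/D)(ρV²/2) = 2.674e+06 Pa.
ΔP_A/ΔP_B = 3.307e+05/2.674e+06 = 0.124.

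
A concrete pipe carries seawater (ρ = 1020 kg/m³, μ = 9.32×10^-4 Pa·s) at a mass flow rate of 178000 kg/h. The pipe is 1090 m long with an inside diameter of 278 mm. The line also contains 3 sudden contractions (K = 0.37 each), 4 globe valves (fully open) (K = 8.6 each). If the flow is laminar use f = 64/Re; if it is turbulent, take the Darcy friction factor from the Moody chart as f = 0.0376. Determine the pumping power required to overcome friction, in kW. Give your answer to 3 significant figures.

ṁ = 178000 kg/h = 178000/3600 = 49.44 kg/s.
A = πD²/4 = π(0.278)²/4 = 0.0607 m²; mean velocity V = ṁ/(ρA) = 49.44/(1020 · 0.0607) = 0.7986 m/s.
Reynolds number Re = ρVD/μ = 1020 · 0.7986 · 0.278 / 0.000932 = 2.43e+05.
Re > 4000 → turbulent; use the Moody-chart value f = 0.0376.
Total minor-loss coefficient ΣK = 3·0.37 + 4·8.6 = 35.5.
ΔP = [f·L/D + ΣK]·(ρV²/2) = [0.0376·1090/0.278 + 35.5]·(1020·0.7986²/2) = [147.4 + 35.5]·325.3 = 5.95e+04 Pa.
Q = ṁ/ρ = 49.44/1020 = 0.04847 m³/s.
Pumping power P = QΔP = 0.04847·5.95e+04 = 2884 W = 2.88 kW.

P ≈ 2.88 kW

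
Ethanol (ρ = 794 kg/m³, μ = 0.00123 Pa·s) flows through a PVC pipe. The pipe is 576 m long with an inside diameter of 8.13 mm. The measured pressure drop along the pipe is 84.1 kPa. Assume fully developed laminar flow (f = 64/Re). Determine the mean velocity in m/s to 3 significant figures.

V ≈ 0.245 m/s

For laminar flow, f = 64/Re with Re = ρVD/μ, so Darcy-Weisbach reduces to ΔP = 32μLV/D². Solving for V: V = ΔP·D²/(32μL) = 8.41e+04·(0.00813)²/(32·0.00123·576) = 0.2452 m/s.
Check: Re = ρVD/μ = 794·0.2452·0.00813/0.00123 = 1287 < 2300, so the laminar assumption holds.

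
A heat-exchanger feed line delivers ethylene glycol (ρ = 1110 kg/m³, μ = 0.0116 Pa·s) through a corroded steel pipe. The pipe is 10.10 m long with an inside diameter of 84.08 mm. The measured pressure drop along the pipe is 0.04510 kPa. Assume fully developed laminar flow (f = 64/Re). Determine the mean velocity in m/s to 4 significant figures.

V ≈ 0.08504 m/s

For laminar flow, f = 64/Re with Re = ρVD/μ, so Darcy-Weisbach reduces to ΔP = 32μLV/D². Solving for V: V = ΔP·D²/(32μL) = 45.1·(0.08408)²/(32·0.0116·10.1) = 0.08504 m/s.
Check: Re = ρVD/μ = 1110·0.08504·0.08408/0.0116 = 684.2 < 2300, so the laminar assumption holds.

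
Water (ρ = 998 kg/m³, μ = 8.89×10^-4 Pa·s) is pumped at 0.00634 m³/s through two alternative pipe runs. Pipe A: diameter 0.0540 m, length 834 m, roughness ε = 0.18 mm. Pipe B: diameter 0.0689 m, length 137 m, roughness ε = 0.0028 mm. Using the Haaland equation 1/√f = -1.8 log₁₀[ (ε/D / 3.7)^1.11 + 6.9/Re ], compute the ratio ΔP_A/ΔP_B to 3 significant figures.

ΔP_A/ΔP_B ≈ 33.4

Pipe A: V = Q/A = 0.00634/0.00229 = 2.768 m/s; Re = 1.678e+05; ε/D = 0.00333; Haaland → f = 0.02768; ΔP_A = f(L/D)(ρV²/2) = 1.635e+06 Pa.
Pipe B: V = Q/A = 0.00634/0.003728 = 1.7 m/s; Re = 1.315e+05; ε/D = 4.06e-05; Haaland → f = 0.01705; ΔP_B = f(L/D)(ρV²/2) = 4.891e+04 Pa.
ΔP_A/ΔP_B = 1.635e+06/4.891e+04 = 33.4.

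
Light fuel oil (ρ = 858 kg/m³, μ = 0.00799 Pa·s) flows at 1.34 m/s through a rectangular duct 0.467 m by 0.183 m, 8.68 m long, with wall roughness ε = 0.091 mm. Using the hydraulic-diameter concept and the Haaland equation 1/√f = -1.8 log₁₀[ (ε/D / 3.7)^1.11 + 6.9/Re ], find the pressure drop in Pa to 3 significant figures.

Hydraulic diameter D_h = 4A/P = 4·(0.467·0.183)/(2·(0.467+0.183)) = 0.3418/1.3 = 0.263 m.
Re = ρVD_h/μ = 858·1.34·0.263/0.00799 = 3.784e+04.
ε/D_h = 9.1e-05/0.263 = 0.000346; Haaland gives 1/√f = -1.8 log₁₀[3.37e-05+0.000182] = 6.598, so f = 0.02297.
ΔP = f(L/D_h)(ρV²/2) = 0.02297·8.68/0.263·770.3 = 584.1 Pa.

ΔP ≈ 584 Pa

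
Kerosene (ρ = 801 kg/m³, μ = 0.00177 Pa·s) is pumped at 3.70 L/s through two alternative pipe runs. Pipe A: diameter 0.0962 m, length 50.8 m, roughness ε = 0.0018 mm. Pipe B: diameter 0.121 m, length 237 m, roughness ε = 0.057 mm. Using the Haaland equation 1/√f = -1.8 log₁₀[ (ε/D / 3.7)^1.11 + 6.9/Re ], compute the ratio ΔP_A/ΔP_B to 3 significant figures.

Pipe A: V = Q/A = 0.0037/0.007268 = 0.5091 m/s; Re = 2.216e+04; ε/D = 1.87e-05; Haaland → f = 0.02512; ΔP_A = f(L/D)(ρV²/2) = 1377 Pa.
Pipe B: V = Q/A = 0.0037/0.0115 = 0.3218 m/s; Re = 1.762e+04; ε/D = 0.000471; Haaland → f = 0.02738; ΔP_B = f(L/D)(ρV²/2) = 2224 Pa.
ΔP_A/ΔP_B = 1377/2224 = 0.619.

ΔP_A/ΔP_B ≈ 0.619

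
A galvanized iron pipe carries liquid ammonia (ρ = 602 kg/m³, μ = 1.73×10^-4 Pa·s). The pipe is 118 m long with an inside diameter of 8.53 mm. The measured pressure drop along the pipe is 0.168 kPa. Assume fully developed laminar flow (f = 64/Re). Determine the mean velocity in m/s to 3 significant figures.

V ≈ 0.0187 m/s

For laminar flow, f = 64/Re with Re = ρVD/μ, so Darcy-Weisbach reduces to ΔP = 32μLV/D². Solving for V: V = ΔP·D²/(32μL) = 168·(0.00853)²/(32·0.000173·118) = 0.01871 m/s.
Check: Re = ρVD/μ = 602·0.01871·0.00853/0.000173 = 555.4 < 2300, so the laminar assumption holds.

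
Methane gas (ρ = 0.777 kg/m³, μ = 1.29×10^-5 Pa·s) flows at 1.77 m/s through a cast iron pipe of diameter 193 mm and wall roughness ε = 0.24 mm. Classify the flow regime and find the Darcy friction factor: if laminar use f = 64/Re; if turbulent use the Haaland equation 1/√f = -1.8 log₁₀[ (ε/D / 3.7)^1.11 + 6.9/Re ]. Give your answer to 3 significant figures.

f ≈ 0.0279

Re = ρVD/μ = 0.777·1.77·0.193/1.29e-05 = 2.058e+04.
Re > 4000 → turbulent. ε/D = 0.00024/0.193 = 0.00124; Haaland: 1/√f = -1.8 log₁₀[0.000139 + 0.000335] = 5.982, so f = 0.02794.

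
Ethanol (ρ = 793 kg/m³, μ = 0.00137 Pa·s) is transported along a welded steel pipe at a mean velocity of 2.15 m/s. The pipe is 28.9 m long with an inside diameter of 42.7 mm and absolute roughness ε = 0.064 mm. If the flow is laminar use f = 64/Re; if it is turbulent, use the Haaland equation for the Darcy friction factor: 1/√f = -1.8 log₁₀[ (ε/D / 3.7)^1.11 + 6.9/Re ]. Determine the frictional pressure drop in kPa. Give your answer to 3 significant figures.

Reynolds number Re = ρVD/μ = 793 · 2.15 · 0.0427 / 0.00137 = 5.314e+04.
Re > 4000 → turbulent. Relative roughness ε/D = 6.4e-05/0.0427 = 0.0015. Haaland: 1/√f = -1.8 log₁₀[(0.0015/3.7)^1.11 + 6.9/5.314e+04] = -1.8 log₁₀[0.000172 + 0.00013] = 6.338, so f = 0.0249.
Darcy-Weisbach: ΔP = f(L/D)(ρV²/2) = 0.0249·(28.9/0.0427)·(793·2.15²/2) = 0.0249·676.8·1833 = 3.088e+04 Pa.
ΔP = 3.088e+04 Pa = 30.9 kPa.

ΔP ≈ 30.9 kPa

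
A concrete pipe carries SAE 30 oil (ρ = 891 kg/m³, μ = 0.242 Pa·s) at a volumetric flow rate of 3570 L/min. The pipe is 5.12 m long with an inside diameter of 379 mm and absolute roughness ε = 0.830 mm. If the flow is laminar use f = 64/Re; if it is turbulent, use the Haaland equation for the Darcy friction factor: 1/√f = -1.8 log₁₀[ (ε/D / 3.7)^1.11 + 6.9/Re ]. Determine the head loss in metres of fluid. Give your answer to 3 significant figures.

Q = 3570 L/min = 3570/60000 = 0.0595 m³/s.
Cross-sectional area A = πD²/4 = π(0.379)²/4 = 0.1128 m²; mean velocity V = Q/A = 0.0595/0.1128 = 0.5274 m/s.
Reynolds number Re = ρVD/μ = 891 · 0.5274 · 0.379 / 0.242 = 736.
Re < 2300 → laminar flow, so f = 64/Re = 64/736 = 0.08696 (the turbulent correlation is not needed).
Darcy-Weisbach: ΔP = f(L/D)(ρV²/2) = 0.08696·(5.12/0.379)·(891·0.5274²/2) = 0.08696·13.51·123.9 = 145.6 Pa.
Head loss h_f = ΔP/(ρg) = 145.6/(891·9.81) = 0.0167 m.

h_f ≈ 0.0167 m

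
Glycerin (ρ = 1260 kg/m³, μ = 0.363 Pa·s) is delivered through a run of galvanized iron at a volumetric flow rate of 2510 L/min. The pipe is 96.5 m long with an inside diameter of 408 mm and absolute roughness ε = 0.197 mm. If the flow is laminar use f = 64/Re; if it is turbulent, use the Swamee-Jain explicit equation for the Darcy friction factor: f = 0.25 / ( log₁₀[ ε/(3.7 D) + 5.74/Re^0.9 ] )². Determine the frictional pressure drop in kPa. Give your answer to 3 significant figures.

Q = 2510 L/min = 2510/60000 = 0.04183 m³/s.
Cross-sectional area A = πD²/4 = π(0.408)²/4 = 0.1307 m²; mean velocity V = Q/A = 0.04183/0.1307 = 0.32 m/s.
Reynolds number Re = ρVD/μ = 1260 · 0.32 · 0.408 / 0.363 = 453.1.
Re < 2300 → laminar flow, so f = 64/Re = 64/453.1 = 0.1412 (the turbulent correlation is not needed).
Darcy-Weisbach: ΔP = f(L/D)(ρV²/2) = 0.1412·(96.5/0.408)·(1260·0.32²/2) = 0.1412·236.5·64.5 = 2155 Pa.
ΔP = 2155 Pa = 2.15 kPa.

ΔP ≈ 2.15 kPa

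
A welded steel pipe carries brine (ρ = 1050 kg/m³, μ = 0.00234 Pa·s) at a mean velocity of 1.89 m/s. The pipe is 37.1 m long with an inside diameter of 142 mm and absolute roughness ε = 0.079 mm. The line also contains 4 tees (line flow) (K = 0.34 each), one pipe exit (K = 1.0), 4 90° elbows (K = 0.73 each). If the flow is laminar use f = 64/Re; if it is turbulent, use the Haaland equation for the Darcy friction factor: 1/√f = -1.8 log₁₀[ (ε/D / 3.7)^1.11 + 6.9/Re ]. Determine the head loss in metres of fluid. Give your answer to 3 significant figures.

h_f ≈ 1.91 m

Reynolds number Re = ρVD/μ = 1050 · 1.89 · 0.142 / 0.00234 = 1.204e+05.
Re > 4000 → turbulent. Relative roughness ε/D = 7.9e-05/0.142 = 0.000556. Haaland: 1/√f = -1.8 log₁₀[(0.000556/3.7)^1.11 + 6.9/1.204e+05] = -1.8 log₁₀[5.71e-05 + 5.73e-05] = 7.095, so f = 0.01987.
Total minor-loss coefficient ΣK = 4·0.34 + 1·1 + 4·0.73 = 5.28.
ΔP = [f·L/D + ΣK]·(ρV²/2) = [0.01987·37.1/0.142 + 5.28]·(1050·1.89²/2) = [5.19 + 5.28]·1875 = 1.964e+04 Pa.
Head loss h_f = ΔP/(ρg) = 1.964e+04/(1050·9.81) = 1.91 m.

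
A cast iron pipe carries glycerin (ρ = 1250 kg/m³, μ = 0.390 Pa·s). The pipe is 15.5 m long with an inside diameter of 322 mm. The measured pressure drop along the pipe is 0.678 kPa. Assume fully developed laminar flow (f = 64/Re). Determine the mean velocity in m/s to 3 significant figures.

V ≈ 0.363 m/s

For laminar flow, f = 64/Re with Re = ρVD/μ, so Darcy-Weisbach reduces to ΔP = 32μLV/D². Solving for V: V = ΔP·D²/(32μL) = 678·(0.322)²/(32·0.39·15.5) = 0.3634 m/s.
Check: Re = ρVD/μ = 1250·0.3634·0.322/0.39 = 375.1 < 2300, so the laminar assumption holds.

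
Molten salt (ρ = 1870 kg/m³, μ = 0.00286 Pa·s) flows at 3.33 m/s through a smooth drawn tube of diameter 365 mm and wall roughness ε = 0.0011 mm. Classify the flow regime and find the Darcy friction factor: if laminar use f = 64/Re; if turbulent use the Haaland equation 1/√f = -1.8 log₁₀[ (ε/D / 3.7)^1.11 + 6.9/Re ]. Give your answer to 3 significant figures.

f ≈ 0.0121

Re = ρVD/μ = 1870·3.33·0.365/0.00286 = 7.947e+05.
Re > 4000 → turbulent. ε/D = 1.1e-06/0.365 = 3.01e-06; Haaland: 1/√f = -1.8 log₁₀[1.74e-07 + 8.68e-06] = 9.095, so f = 0.01209.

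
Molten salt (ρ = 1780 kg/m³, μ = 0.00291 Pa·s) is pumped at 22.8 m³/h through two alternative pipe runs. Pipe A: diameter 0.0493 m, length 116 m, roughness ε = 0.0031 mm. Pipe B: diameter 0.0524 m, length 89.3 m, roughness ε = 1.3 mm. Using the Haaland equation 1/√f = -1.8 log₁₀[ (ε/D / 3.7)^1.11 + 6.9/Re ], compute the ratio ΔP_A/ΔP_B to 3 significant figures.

ΔP_A/ΔP_B ≈ 0.597

Pipe A: V = Q/A = 0.006333/0.001909 = 3.318 m/s; Re = 1.001e+05; ε/D = 6.29e-05; Haaland → f = 0.01809; ΔP_A = f(L/D)(ρV²/2) = 4.17e+05 Pa.
Pipe B: V = Q/A = 0.006333/0.002157 = 2.937 m/s; Re = 9.413e+04; ε/D = 0.0248; Haaland → f = 0.05338; ΔP_B = f(L/D)(ρV²/2) = 6.983e+05 Pa.
ΔP_A/ΔP_B = 4.17e+05/6.983e+05 = 0.597.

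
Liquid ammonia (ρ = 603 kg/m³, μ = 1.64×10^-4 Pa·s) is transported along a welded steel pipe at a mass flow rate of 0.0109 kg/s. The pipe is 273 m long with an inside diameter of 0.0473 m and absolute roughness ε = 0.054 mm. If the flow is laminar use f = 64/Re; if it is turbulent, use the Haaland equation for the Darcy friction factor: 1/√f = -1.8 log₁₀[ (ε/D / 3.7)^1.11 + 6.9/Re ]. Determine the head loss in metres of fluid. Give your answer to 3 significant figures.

h_f ≈ 0.00111 m

A = πD²/4 = π(0.0473)²/4 = 0.001757 m²; mean velocity V = ṁ/(ρA) = 0.0109/(603 · 0.001757) = 0.01029 m/s.
Reynolds number Re = ρVD/μ = 603 · 0.01029 · 0.0473 / 0.000164 = 1789.
Re < 2300 → laminar flow, so f = 64/Re = 64/1789 = 0.03577 (the turbulent correlation is not needed).
Darcy-Weisbach: ΔP = f(L/D)(ρV²/2) = 0.03577·(273/0.0473)·(603·0.01029²/2) = 0.03577·5772·0.03191 = 6.588 Pa.
Head loss h_f = ΔP/(ρg) = 6.588/(603·9.81) = 0.00111 m.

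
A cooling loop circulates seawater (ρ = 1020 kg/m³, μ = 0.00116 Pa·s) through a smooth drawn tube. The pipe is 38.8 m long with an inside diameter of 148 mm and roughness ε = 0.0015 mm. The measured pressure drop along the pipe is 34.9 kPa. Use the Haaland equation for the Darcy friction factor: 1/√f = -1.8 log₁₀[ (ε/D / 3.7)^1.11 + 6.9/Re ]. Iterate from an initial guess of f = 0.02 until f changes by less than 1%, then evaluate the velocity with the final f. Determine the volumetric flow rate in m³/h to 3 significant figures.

Rearranging Darcy-Weisbach: V = √(2·ΔP·D/(f·L·ρ)). With ε/D = 1.5e-06/0.148 = 1.01e-05, iterate starting from f = 0.02:
  f = 0.02 → V = √(2·3.49e+04·0.148/(0.02·38.8·1020)) = 3.613 m/s; Re = ρVD/μ = 4.701e+05; f → 0.01332
  f = 0.01332 → V = 4.427 m/s; Re = 5.761e+05; f → 0.01286
  f = 0.01286 → V = 4.504 m/s; Re = 5.862e+05; f → 0.01283
Converged (Δf/f < 1%). With the final f = 0.01283: V = √(2·3.49e+04·0.148/(0.01283·38.8·1020)) = 4.511 m/s.
Q = V·A = 4.511·(π/4·0.148²) = 0.0776 m³/s = 279 m³/h.

Q ≈ 279 m³/h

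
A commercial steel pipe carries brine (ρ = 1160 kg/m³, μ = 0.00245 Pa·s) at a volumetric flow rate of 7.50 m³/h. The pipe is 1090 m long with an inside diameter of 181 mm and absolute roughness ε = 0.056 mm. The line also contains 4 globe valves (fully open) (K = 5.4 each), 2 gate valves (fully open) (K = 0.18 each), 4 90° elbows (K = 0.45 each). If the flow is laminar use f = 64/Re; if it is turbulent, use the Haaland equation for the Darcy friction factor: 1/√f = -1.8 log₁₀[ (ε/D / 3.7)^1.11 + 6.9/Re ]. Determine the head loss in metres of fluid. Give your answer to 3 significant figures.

h_f ≈ 0.0774 m

Q = 7.50 m³/h = 7.50/3600 = 0.002083 m³/s.
Cross-sectional area A = πD²/4 = π(0.181)²/4 = 0.02573 m²; mean velocity V = Q/A = 0.002083/0.02573 = 0.08097 m/s.
Reynolds number Re = ρVD/μ = 1160 · 0.08097 · 0.181 / 0.00245 = 6939.
Re > 4000 → turbulent. Relative roughness ε/D = 5.6e-05/0.181 = 0.000309. Haaland: 1/√f = -1.8 log₁₀[(0.000309/3.7)^1.11 + 6.9/6939] = -1.8 log₁₀[2.98e-05 + 0.000994] = 5.381, so f = 0.03453.
Total minor-loss coefficient ΣK = 4·5.4 + 2·0.18 + 4·0.45 = 23.8.
ΔP = [f·L/D + ΣK]·(ρV²/2) = [0.03453·1090/0.181 + 23.8]·(1160·0.08097²/2) = [208 + 23.8]·3.802 = 881.1 Pa.
Head loss h_f = ΔP/(ρg) = 881.1/(1160·9.81) = 0.0774 m.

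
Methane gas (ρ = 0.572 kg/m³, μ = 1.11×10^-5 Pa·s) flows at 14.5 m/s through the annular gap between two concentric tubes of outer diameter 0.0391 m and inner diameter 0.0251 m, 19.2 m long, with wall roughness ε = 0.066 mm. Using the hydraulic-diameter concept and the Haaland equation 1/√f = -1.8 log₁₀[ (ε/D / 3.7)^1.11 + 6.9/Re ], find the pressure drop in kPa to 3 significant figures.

Hydraulic diameter D_h = 4A/P = D_o - D_i = 0.0391 - 0.0251 = 0.014 m.
Re = ρVD_h/μ = 0.572·14.5·0.014/1.11e-05 = 1.046e+04.
ε/D_h = 6.6e-05/0.014 = 0.00471; Haaland gives 1/√f = -1.8 log₁₀[0.000612+0.00066] = 5.212, so f = 0.03681.
ΔP = f(L/D_h)(ρV²/2) = 0.03681·19.2/0.014·60.13 = 3036 Pa.
ΔP = 3.04 kPa.

ΔP ≈ 3.04 kPa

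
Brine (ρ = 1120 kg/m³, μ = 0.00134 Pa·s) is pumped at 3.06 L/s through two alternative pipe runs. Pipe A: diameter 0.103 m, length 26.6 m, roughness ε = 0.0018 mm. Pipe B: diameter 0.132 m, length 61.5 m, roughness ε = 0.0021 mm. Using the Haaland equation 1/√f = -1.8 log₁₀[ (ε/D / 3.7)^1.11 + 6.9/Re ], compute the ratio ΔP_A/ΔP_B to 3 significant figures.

Pipe A: V = Q/A = 0.00306/0.008332 = 0.3672 m/s; Re = 3.162e+04; ε/D = 1.75e-05; Haaland → f = 0.02306; ΔP_A = f(L/D)(ρV²/2) = 449.7 Pa.
Pipe B: V = Q/A = 0.00306/0.01368 = 0.2236 m/s; Re = 2.467e+04; ε/D = 1.59e-05; Haaland → f = 0.02447; ΔP_B = f(L/D)(ρV²/2) = 319.2 Pa.
ΔP_A/ΔP_B = 449.7/319.2 = 1.41.

ΔP_A/ΔP_B ≈ 1.41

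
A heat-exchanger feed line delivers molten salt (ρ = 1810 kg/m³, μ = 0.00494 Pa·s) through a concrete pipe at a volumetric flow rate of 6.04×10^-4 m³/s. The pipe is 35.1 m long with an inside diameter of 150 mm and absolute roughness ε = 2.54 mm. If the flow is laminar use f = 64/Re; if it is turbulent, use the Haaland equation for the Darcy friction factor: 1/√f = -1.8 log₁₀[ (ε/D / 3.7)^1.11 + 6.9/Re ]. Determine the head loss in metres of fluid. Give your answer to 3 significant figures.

Cross-sectional area A = πD²/4 = π(0.15)²/4 = 0.01767 m²; mean velocity V = Q/A = 0.000604/0.01767 = 0.03418 m/s.
Reynolds number Re = ρVD/μ = 1810 · 0.03418 · 0.15 / 0.00494 = 1878.
Re < 2300 → laminar flow, so f = 64/Re = 64/1878 = 0.03407 (the turbulent correlation is not needed).
Darcy-Weisbach: ΔP = f(L/D)(ρV²/2) = 0.03407·(35.1/0.15)·(1810·0.03418²/2) = 0.03407·234·1.057 = 8.429 Pa.
Head loss h_f = ΔP/(ρg) = 8.429/(1810·9.81) = 4.75×10^-4 m.

h_f ≈ 4.75×10^-4 m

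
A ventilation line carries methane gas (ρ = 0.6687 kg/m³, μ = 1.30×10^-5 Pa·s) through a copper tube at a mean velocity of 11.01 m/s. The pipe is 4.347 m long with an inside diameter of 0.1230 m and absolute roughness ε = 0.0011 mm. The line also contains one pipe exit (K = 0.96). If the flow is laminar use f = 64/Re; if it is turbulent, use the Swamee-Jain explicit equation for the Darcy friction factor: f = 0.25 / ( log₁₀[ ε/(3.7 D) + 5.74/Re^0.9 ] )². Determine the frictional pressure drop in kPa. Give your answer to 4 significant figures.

Reynolds number Re = ρVD/μ = 0.6687 · 11.01 · 0.123 / 1.3e-05 = 6.966e+04.
Re > 4000 → turbulent. Relative roughness ε/D = 1.1e-06/0.123 = 8.94e-06. Swamee-Jain: f = 0.25/(log₁₀[8.94e-06/3.7 + 5.74/6.966e+04^0.9])² = 0.25/(log₁₀[2.42e-06 + 0.000251])² = 0.25/(-3.596)² = 0.01934.
Total minor-loss coefficient ΣK = 1·0.96 = 0.96.
ΔP = [f·L/D + ΣK]·(ρV²/2) = [0.01934·4.347/0.123 + 0.96]·(0.6687·11.01²/2) = [0.6834 + 0.96]·40.53 = 66.61 Pa.
ΔP = 66.61 Pa = 0.06661 kPa.

ΔP ≈ 0.06661 kPa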